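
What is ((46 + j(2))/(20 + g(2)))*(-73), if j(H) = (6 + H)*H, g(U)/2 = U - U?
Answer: -2263/10 ≈ -226.30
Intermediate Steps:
g(U) = 0 (g(U) = 2*(U - U) = 2*0 = 0)
j(H) = H*(6 + H)
((46 + j(2))/(20 + g(2)))*(-73) = ((46 + 2*(6 + 2))/(20 + 0))*(-73) = ((46 + 2*8)/20)*(-73) = ((46 + 16)*(1/20))*(-73) = (62*(1/20))*(-73) = (31/10)*(-73) = -2263/10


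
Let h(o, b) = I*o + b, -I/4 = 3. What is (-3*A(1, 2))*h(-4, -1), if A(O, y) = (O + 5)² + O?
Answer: -5217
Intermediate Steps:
I = -12 (I = -4*3 = -12)
h(o, b) = b - 12*o (h(o, b) = -12*o + b = b - 12*o)
A(O, y) = O + (5 + O)² (A(O, y) = (5 + O)² + O = O + (5 + O)²)
(-3*A(1, 2))*h(-4, -1) = (-3*(1 + (5 + 1)²))*(-1 - 12*(-4)) = (-3*(1 + 6²))*(-1 + 48) = -3*(1 + 36)*47 = -3*37*47 = -111*47 = -5217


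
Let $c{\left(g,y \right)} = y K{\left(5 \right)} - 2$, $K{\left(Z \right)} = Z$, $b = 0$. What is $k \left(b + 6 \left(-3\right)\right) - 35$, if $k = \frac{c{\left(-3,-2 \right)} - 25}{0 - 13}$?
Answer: $- \frac{1121}{13} \approx -86.231$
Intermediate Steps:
$c{\left(g,y \right)} = -2 + 5 y$ ($c{\left(g,y \right)} = y 5 - 2 = 5 y - 2 = -2 + 5 y$)
$k = \frac{37}{13}$ ($k = \frac{\left(-2 + 5 \left(-2\right)\right) - 25}{0 - 13} = \frac{\left(-2 - 10\right) - 25}{-13} = \left(-12 - 25\right) \left(- \frac{1}{13}\right) = \left(-37\right) \left(- \frac{1}{13}\right) = \frac{37}{13} \approx 2.8462$)
$k \left(b + 6 \left(-3\right)\right) - 35 = \frac{37 \left(0 + 6 \left(-3\right)\right)}{13} - 35 = \frac{37 \left(0 - 18\right)}{13} - 35 = \frac{37}{13} \left(-18\right) - 35 = - \frac{666}{13} - 35 = - \frac{1121}{13}$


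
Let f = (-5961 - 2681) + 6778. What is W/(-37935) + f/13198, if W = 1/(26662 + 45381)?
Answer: -2547110529659/18034745001795 ≈ -0.14123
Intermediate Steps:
W = 1/72043 ≈ 1.3881e-5
f = -1864 (f = -8642 + 6778 = -1864)
W/(-37935) + f/13198 = (1/72043)/(-37935) - 1864/13198 = (1/72043)*(-1/37935) - 1864*1/13198 = -1/2732951205 - 932/6599 = -2547110529659/18034745001795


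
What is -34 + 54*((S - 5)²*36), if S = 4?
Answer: 1910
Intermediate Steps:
-34 + 54*((S - 5)²*36) = -34 + 54*((4 - 5)²*36) = -34 + 54*((-1)²*36) = -34 + 54*(1*36) = -34 + 54*36 = -34 + 1944 = 1910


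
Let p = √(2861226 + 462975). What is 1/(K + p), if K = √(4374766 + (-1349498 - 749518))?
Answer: 1/(√3324201 + 5*√91030) ≈ 0.00030014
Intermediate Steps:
K = 5*√91030 (K = √(4374766 - 2099016) = √2275750 = 5*√91030 ≈ 1508.6)
p = √3324201 ≈ 1823.2
1/(K + p) = 1/(5*√91030 + √3324201) = 1/(√3324201 + 5*√91030)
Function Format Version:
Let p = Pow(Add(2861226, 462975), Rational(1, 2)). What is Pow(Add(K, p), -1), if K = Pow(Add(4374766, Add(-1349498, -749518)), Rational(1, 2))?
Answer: Pow(Add(Pow(3324201, Rational(1, 2)), Mul(5, Pow(91030, Rational(1, 2)))), -1) ≈ 0.00030014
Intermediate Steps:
K = Mul(5, Pow(91030, Rational(1, 2))) (K = Pow(Add(4374766, -2099016), Rational(1, 2)) = Pow(2275750, Rational(1, 2)) = Mul(5, Pow(91030, Rational(1, 2))) ≈ 1508.6)
p = Pow(3324201, Rational(1, 2)) ≈ 1823.2
Pow(Add(K, p), -1) = Pow(Add(Mul(5, Pow(91030, Rational(1, 2))), Pow(3324201, Rational(1, 2))), -1) = Pow(Add(Pow(3324201, Rational(1, 2)), Mul(5, Pow(91030, Rational(1, 2)))), -1)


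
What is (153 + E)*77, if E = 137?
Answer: 22330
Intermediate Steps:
(153 + E)*77 = (153 + 137)*77 = 290*77 = 22330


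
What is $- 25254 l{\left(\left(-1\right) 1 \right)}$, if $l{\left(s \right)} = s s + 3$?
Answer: $-101016$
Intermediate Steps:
$l{\left(s \right)} = 3 + s^{2}$ ($l{\left(s \right)} = s^{2} + 3 = 3 + s^{2}$)
$- 25254 l{\left(\left(-1\right) 1 \right)} = - 25254 \left(3 + \left(\left(-1\right) 1\right)^{2}\right) = - 25254 \left(3 + \left(-1\right)^{2}\right) = - 25254 \left(3 + 1\right) = \left(-25254\right) 4 = -101016$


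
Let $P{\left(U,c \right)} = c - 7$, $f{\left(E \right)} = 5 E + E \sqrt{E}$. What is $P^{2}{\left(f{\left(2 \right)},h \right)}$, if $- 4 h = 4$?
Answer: $64$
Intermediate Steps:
$h = -1$ ($h = \left(- \frac{1}{4}\right) 4 = -1$)
$f{\left(E \right)} = E^{\frac{3}{2}} + 5 E$ ($f{\left(E \right)} = 5 E + E^{\frac{3}{2}} = E^{\frac{3}{2}} + 5 E$)
$P{\left(U,c \right)} = -7 + c$
$P^{2}{\left(f{\left(2 \right)},h \right)} = \left(-7 - 1\right)^{2} = \left(-8\right)^{2} = 64$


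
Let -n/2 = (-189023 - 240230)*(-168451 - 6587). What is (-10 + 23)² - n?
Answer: 150271173397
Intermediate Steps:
n = -150271173228 (n = -2*(-189023 - 240230)*(-168451 - 6587) = -(-858506)*(-175038) = -2*75135586614 = -150271173228)
(-10 + 23)² - n = (-10 + 23)² - 1*(-150271173228) = 13² + 150271173228 = 169 + 150271173228 = 150271173397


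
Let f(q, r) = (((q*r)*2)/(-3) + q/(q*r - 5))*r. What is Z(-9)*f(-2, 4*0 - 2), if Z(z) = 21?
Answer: 28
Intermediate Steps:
f(q, r) = r*(q/(-5 + q*r) - 2*q*r/3) (f(q, r) = ((2*q*r)*(-1/3) + q/(-5 + q*r))*r = (-2*q*r/3 + q/(-5 + q*r))*r = (q/(-5 + q*r) - 2*q*r/3)*r = r*(q/(-5 + q*r) - 2*q*r/3))
Z(-9)*f(-2, 4*0 - 2) = 21*((1/3)*(-2)*(4*0 - 2)*(3 + 10*(4*0 - 2) - 2*(-2)*(4*0 - 2)**2)/(-5 - 2*(4*0 - 2))) = 21*((1/3)*(-2)*(0 - 2)*(3 + 10*(0 - 2) - 2*(-2)*(0 - 2)**2)/(-5 - 2*(0 - 2))) = 21*((1/3)*(-2)*(-2)*(3 + 10*(-2) - 2*(-2)*(-2)**2)/(-5 - 2*(-2))) = 21*((1/3)*(-2)*(-2)*(3 - 20 - 2*(-2)*4)/(-5 + 4)) = 21*((1/3)*(-2)*(-2)*(3 - 20 + 16)/(-1)) = 21*((1/3)*(-2)*(-2)*(-1)*(-1)) = 21*(4/3) = 28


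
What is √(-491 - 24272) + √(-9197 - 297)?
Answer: I*(√9494 + √24763) ≈ 254.8*I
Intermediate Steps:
√(-491 - 24272) + √(-9197 - 297) = √(-24763) + √(-9494) = I*√24763 + I*√9494 = I*√9494 + I*√24763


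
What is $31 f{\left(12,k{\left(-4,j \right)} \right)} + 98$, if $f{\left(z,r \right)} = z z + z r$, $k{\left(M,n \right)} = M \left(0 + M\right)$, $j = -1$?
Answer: $10514$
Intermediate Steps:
$k{\left(M,n \right)} = M^{2}$ ($k{\left(M,n \right)} = M M = M^{2}$)
$f{\left(z,r \right)} = z^{2} + r z$
$31 f{\left(12,k{\left(-4,j \right)} \right)} + 98 = 31 \cdot 12 \left(\left(-4\right)^{2} + 12\right) + 98 = 31 \cdot 12 \left(16 + 12\right) + 98 = 31 \cdot 12 \cdot 28 + 98 = 31 \cdot 336 + 98 = 10416 + 98 = 10514$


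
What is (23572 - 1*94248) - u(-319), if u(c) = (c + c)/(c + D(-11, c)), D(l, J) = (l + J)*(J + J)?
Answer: -46575482/659 ≈ -70676.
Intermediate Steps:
D(l, J) = 2*J*(J + l) (D(l, J) = (J + l)*(2*J) = 2*J*(J + l))
u(c) = 2*c/(c + 2*c*(-11 + c)) (u(c) = (c + c)/(c + 2*c*(c - 11)) = (2*c)/(c + 2*c*(-11 + c)) = 2*c/(c + 2*c*(-11 + c)))
(23572 - 1*94248) - u(-319) = (23572 - 1*94248) - 2/(-21 + 2*(-319)) = (23572 - 94248) - 2/(-21 - 638) = -70676 - 2/(-659) = -70676 - 2*(-1)/659 = -70676 - 1*(-2/659) = -70676 + 2/659 = -46575482/659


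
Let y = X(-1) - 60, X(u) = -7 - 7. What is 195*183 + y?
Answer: 35611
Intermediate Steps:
X(u) = -14
y = -74 (y = -14 - 60 = -74)
195*183 + y = 195*183 - 74 = 35685 - 74 = 35611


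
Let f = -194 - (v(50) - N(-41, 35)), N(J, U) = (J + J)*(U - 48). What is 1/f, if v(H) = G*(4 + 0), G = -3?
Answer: 1/884 ≈ 0.0011312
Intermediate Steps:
N(J, U) = 2*J*(-48 + U) (N(J, U) = (2*J)*(-48 + U) = 2*J*(-48 + U))
v(H) = -12 (v(H) = -3*(4 + 0) = -3*4 = -12)
f = 884 (f = -194 - (-12 - 2*(-41)*(-48 + 35)) = -194 - (-12 - 2*(-41)*(-13)) = -194 - (-12 - 1*1066) = -194 - (-12 - 1066) = -194 - 1*(-1078) = -194 + 1078 = 884)
1/f = 1/884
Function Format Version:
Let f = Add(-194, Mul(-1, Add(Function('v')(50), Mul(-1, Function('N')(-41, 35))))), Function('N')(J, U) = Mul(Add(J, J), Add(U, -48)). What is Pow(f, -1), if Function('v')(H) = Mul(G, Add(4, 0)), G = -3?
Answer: Rational(1, 884) ≈ 0.0011312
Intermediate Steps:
Function('N')(J, U) = Mul(2, J, Add(-48, U)) (Function('N')(J, U) = Mul(Mul(2, J), Add(-48, U)) = Mul(2, J, Add(-48, U)))
Function('v')(H) = -12 (Function('v')(H) = Mul(-3, Add(4, 0)) = Mul(-3, 4) = -12)
f = 884 (f = Add(-194, Mul(-1, Add(-12, Mul(-1, Mul(2, -41, Add(-48, 35)))))) = Add(-194, Mul(-1, Add(-12, Mul(-1, Mul(2, -41, -13))))) = Add(-194, Mul(-1, Add(-12, Mul(-1, 1066)))) = Add(-194, Mul(-1, Add(-12, -1066))) = Add(-194, Mul(-1, -1078)) = Add(-194, 1078) = 884)
Pow(f, -1) = Pow(884, -1) = Rational(1, 884)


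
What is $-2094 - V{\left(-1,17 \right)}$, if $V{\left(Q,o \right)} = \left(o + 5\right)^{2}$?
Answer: $-2578$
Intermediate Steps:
$V{\left(Q,o \right)} = \left(5 + o\right)^{2}$
$-2094 - V{\left(-1,17 \right)} = -2094 - \left(5 + 17\right)^{2} = -2094 - 22^{2} = -2094 - 484 = -2578$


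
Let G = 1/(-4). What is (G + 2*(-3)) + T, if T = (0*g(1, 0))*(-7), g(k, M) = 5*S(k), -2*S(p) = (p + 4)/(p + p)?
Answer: -25/4 ≈ -6.2500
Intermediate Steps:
S(p) = -(4 + p)/(4*p) (S(p) = -(p + 4)/(2*(p + p)) = -(4 + p)/(2*(2*p)) = -(4 + p)*1/(2*p)/2 = -(4 + p)/(4*p))
g(k, M) = 5*(-4 - k)/(4*k) (g(k, M) = 5*((-4 - k)/(4*k)) = 5*(-4 - k)/(4*k))
G = -¼ ≈ -0.25000
T = 0 (T = (0*(-5/4 - 5/1))*(-7) = (0*(-5/4 - 5*1))*(-7) = (0*(-5/4 - 5))*(-7) = (0*(-25/4))*(-7) = 0*(-7) = 0)
(G + 2*(-3)) + T = (-¼ + 2*(-3)) + 0 = (-¼ - 6) + 0 = -25/4 + 0 = -25/4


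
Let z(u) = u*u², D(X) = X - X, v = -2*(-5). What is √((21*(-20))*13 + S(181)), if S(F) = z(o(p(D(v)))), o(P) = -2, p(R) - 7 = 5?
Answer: 2*I*√1367 ≈ 73.946*I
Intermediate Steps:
v = 10
D(X) = 0
p(R) = 12 (p(R) = 7 + 5 = 12)
z(u) = u³
S(F) = -8 (S(F) = (-2)³ = -8)
√((21*(-20))*13 + S(181)) = √((21*(-20))*13 - 8) = √(-420*13 - 8) = √(-5460 - 8) = √(-5468) = 2*I*√1367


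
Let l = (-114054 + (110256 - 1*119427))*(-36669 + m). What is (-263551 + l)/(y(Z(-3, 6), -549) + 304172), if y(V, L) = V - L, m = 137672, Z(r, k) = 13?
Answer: -6223179113/152367 ≈ -40843.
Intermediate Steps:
l = -12446094675 (l = (-114054 + (110256 - 1*119427))*(-36669 + 137672) = (-114054 + (110256 - 119427))*101003 = (-114054 - 9171)*101003 = -123225*101003 = -12446094675)
(-263551 + l)/(y(Z(-3, 6), -549) + 304172) = (-263551 - 12446094675)/((13 - 1*(-549)) + 304172) = -12446358226/((13 + 549) + 304172) = -12446358226/(562 + 304172) = -12446358226/304734 = -12446358226*1/304734 = -6223179113/152367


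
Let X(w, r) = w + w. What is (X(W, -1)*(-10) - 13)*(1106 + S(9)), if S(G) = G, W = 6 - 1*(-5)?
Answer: -259795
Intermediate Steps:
W = 11 (W = 6 + 5 = 11)
X(w, r) = 2*w
(X(W, -1)*(-10) - 13)*(1106 + S(9)) = ((2*11)*(-10) - 13)*(1106 + 9) = (22*(-10) - 13)*1115 = (-220 - 13)*1115 = -233*1115 = -259795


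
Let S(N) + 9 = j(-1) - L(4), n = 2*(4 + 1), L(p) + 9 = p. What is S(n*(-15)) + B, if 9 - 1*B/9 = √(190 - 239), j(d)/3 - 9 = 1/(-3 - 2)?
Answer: 517/5 - 63*I ≈ 103.4 - 63.0*I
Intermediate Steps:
L(p) = -9 + p
n = 10 (n = 2*5 = 10)
j(d) = 132/5 (j(d) = 27 + 3/(-3 - 2) = 27 + 3/(-5) = 27 + 3*(-⅕) = 27 - ⅗ = 132/5)
S(N) = 112/5 (S(N) = -9 + (132/5 - (-9 + 4)) = -9 + (132/5 - 1*(-5)) = -9 + (132/5 + 5) = -9 + 157/5 = 112/5)
B = 81 - 63*I (B = 81 - 9*√(190 - 239) = 81 - 63*I ≈ 81.0 - 63.0*I)
S(n*(-15)) + B = 112/5 + (81 - 63*I) = 517/5 - 63*I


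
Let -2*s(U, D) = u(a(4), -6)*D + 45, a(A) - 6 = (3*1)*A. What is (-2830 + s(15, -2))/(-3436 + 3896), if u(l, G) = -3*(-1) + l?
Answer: -5663/920 ≈ -6.1554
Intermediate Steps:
a(A) = 6 + 3*A (a(A) = 6 + (3*1)*A = 6 + 3*A)
u(l, G) = 3 + l
s(U, D) = -45/2 - 21*D/2 (s(U, D) = -((3 + (6 + 3*4))*D + 45)/2 = -((3 + (6 + 12))*D + 45)/2 = -((3 + 18)*D + 45)/2 = -(21*D + 45)/2 = -(45 + 21*D)/2 = -45/2 - 21*D/2)
(-2830 + s(15, -2))/(-3436 + 3896) = (-2830 + (-45/2 - 21/2*(-2)))/(-3436 + 3896) = (-2830 + (-45/2 + 21))/460 = (-2830 - 3/2)*(1/460) = -5663/2*1/460 = -5663/920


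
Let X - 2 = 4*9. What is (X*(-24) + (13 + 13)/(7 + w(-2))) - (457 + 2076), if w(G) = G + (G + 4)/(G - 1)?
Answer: -3439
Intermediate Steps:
X = 38 (X = 2 + 4*9 = 2 + 36 = 38)
w(G) = G + (4 + G)/(-1 + G)
(X*(-24) + (13 + 13)/(7 + w(-2))) - (457 + 2076) = (38*(-24) + (13 + 13)/(7 + (4 + (-2)**2)/(-1 - 2))) - (457 + 2076) = (-912 + 26/(7 + (4 + 4)/(-3))) - 1*2533 = (-912 + 26/(7 - 1/3*8)) - 2533 = (-912 + 26/(7 - 8/3)) - 2533 = (-912 + 26/(13/3)) - 2533 = (-912 + 26*(3/13)) - 2533 = (-912 + 6) - 2533 = -906 - 2533 = -3439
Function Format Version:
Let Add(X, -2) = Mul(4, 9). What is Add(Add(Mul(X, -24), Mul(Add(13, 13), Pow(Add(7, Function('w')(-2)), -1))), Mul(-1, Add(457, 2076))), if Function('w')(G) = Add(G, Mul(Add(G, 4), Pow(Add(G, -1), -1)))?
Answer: -3439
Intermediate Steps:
X = 38 (X = Add(2, Mul(4, 9)) = Add(2, 36) = 38)
Function('w')(G) = Add(G, Mul(Pow(Add(-1, G), -1), Add(4, G))) (Function('w')(G) = Add(G, Mul(Add(4, G), Pow(Add(-1, G), -1))) = Add(G, Mul(Pow(Add(-1, G), -1), Add(4, G))))
Add(Add(Mul(X, -24), Mul(Add(13, 13), Pow(Add(7, Function('w')(-2)), -1))), Mul(-1, Add(457, 2076))) = Add(Add(Mul(38, -24), Mul(Add(13, 13), Pow(Add(7, Mul(Pow(Add(-1, -2), -1), Add(4, Pow(-2, 2)))), -1))), Mul(-1, Add(457, 2076))) = Add(Add(-912, Mul(26, Pow(Add(7, Mul(Pow(-3, -1), Add(4, 4))), -1))), Mul(-1, 2533)) = Add(Add(-912, Mul(26, Pow(Add(7, Mul(Rational(-1, 3), 8)), -1))), -2533) = Add(Add(-912, Mul(26, Pow(Add(7, Rational(-8, 3)), -1))), -2533) = Add(Add(-912, Mul(26, Pow(Rational(13, 3), -1))), -2533) = Add(Add(-912, Mul(26, Rational(3, 13))), -2533) = Add(Add(-912, 6), -2533) = Add(-906, -2533) = -3439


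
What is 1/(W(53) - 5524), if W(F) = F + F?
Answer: -1/5418 ≈ -0.00018457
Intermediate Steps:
W(F) = 2*F
1/(W(53) - 5524) = 1/(2*53 - 5524) = 1/(106 - 5524) = 1/(-5418) = -1/5418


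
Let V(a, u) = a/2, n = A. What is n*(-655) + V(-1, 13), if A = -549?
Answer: 719189/2 ≈ 3.5959e+5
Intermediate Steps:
n = -549
V(a, u) = a/2 (V(a, u) = a*(1/2) = a/2)
n*(-655) + V(-1, 13) = -549*(-655) + (1/2)*(-1) = 359595 - 1/2 = 719189/2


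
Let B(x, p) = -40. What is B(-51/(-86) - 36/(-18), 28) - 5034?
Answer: -5074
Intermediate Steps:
B(-51/(-86) - 36/(-18), 28) - 5034 = -40 - 5034 = -5074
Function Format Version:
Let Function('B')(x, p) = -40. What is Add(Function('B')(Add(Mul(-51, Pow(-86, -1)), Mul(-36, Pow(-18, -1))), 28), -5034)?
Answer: -5074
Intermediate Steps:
Add(Function('B')(Add(Mul(-51, Pow(-86, -1)), Mul(-36, Pow(-18, -1))), 28), -5034) = Add(-40, -5034) = -5074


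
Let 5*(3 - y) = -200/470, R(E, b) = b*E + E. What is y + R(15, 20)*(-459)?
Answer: -6795350/47 ≈ -1.4458e+5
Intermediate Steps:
R(E, b) = E + E*b (R(E, b) = E*b + E = E + E*b)
y = 145/47 (y = 3 - (-1)*200/470/5 = 3 - (-1)*200*(1/470)/5 = 3 - (-1)*20/(5*47) = 3 - 1/5*(-20/47) = 3 + 4/47 = 145/47 ≈ 3.0851)
y + R(15, 20)*(-459) = 145/47 + (15*(1 + 20))*(-459) = 145/47 + (15*21)*(-459) = 145/47 + 315*(-459) = 145/47 - 144585 = -6795350/47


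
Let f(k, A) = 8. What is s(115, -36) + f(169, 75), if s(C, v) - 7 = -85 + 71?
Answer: 1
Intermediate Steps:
s(C, v) = -7 (s(C, v) = 7 + (-85 + 71) = 7 - 14 = -7)
s(115, -36) + f(169, 75) = -7 + 8 = 1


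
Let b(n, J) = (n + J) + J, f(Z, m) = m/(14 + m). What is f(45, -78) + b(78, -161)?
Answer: -7769/32 ≈ -242.78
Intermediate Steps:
b(n, J) = n + 2*J (b(n, J) = (J + n) + J = n + 2*J)
f(45, -78) + b(78, -161) = -78/(14 - 78) + (78 + 2*(-161)) = -78/(-64) + (78 - 322) = -78*(-1/64) - 244 = 39/32 - 244 = -7769/32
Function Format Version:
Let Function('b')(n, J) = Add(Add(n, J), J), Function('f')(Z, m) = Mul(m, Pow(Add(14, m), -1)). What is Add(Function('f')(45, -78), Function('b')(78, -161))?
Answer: Rational(-7769, 32) ≈ -242.78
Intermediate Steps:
Function('b')(n, J) = Add(n, Mul(2, J)) (Function('b')(n, J) = Add(Add(J, n), J) = Add(n, Mul(2, J)))
Add(Function('f')(45, -78), Function('b')(78, -161)) = Add(Mul(-78, Pow(Add(14, -78), -1)), Add(78, Mul(2, -161))) = Add(Mul(-78, Pow(-64, -1)), Add(78, -322)) = Add(Mul(-78, Rational(-1, 64)), -244) = Add(Rational(39, 32), -244) = Rational(-7769, 32)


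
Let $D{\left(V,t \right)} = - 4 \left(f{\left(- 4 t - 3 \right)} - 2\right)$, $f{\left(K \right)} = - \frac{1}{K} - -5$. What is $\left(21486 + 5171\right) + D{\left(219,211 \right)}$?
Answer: $\frac{22568311}{847} \approx 26645.0$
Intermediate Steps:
$f{\left(K \right)} = 5 - \frac{1}{K}$ ($f{\left(K \right)} = - \frac{1}{K} + 5 = 5 - \frac{1}{K}$)
$D{\left(V,t \right)} = -12 + \frac{4}{-3 - 4 t}$ ($D{\left(V,t \right)} = - 4 \left(\left(5 - \frac{1}{- 4 t - 3}\right) - 2\right) = - 4 \left(\left(5 - \frac{1}{-3 - 4 t}\right) - 2\right) = - 4 \left(3 - \frac{1}{-3 - 4 t}\right) = -12 + \frac{4}{-3 - 4 t}$)
$\left(21486 + 5171\right) + D{\left(219,211 \right)} = \left(21486 + 5171\right) + \frac{8 \left(-5 - 1266\right)}{3 + 4 \cdot 211} = 26657 + \frac{8 \left(-5 - 1266\right)}{3 + 844} = 26657 + 8 \cdot \frac{1}{847} \left(-1271\right) = 26657 - \frac{10168}{847} = \frac{22568311}{847}$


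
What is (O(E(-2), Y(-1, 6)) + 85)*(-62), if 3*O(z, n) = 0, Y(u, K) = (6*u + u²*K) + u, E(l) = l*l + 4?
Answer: -5270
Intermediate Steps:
E(l) = 4 + l² (E(l) = l² + 4 = 4 + l²)
Y(u, K) = 7*u + K*u² (Y(u, K) = (6*u + K*u²) + u = 7*u + K*u²)
O(z, n) = 0 (O(z, n) = (⅓)*0 = 0)
(O(E(-2), Y(-1, 6)) + 85)*(-62) = (0 + 85)*(-62) = 85*(-62) = -5270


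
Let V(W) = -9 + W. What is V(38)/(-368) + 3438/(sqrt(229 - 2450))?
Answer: -29/368 - 3438*I*sqrt(2221)/2221 ≈ -0.078804 - 72.951*I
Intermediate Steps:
V(38)/(-368) + 3438/(sqrt(229 - 2450)) = (-9 + 38)/(-368) + 3438/(sqrt(229 - 2450)) = 29*(-1/368) + 3438/(sqrt(-2221)) = -29/368 + 3438/((I*sqrt(2221))) = -29/368 + 3438*(-I*sqrt(2221)/2221) = -29/368 - 3438*I*sqrt(2221)/2221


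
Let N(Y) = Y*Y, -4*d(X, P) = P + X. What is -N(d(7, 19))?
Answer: -169/4 ≈ -42.250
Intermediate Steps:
d(X, P) = -P/4 - X/4 (d(X, P) = -(P + X)/4 = -P/4 - X/4)
N(Y) = Y²
-N(d(7, 19)) = -(-¼*19 - ¼*7)² = -(-19/4 - 7/4)² = -(-13/2)² = -1*169/4 = -169/4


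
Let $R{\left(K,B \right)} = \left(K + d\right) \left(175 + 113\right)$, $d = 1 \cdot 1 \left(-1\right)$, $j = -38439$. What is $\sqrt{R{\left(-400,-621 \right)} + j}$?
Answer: $3 i \sqrt{17103} \approx 392.34 i$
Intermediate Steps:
$d = -1$ ($d = 1 \left(-1\right) = -1$)
$R{\left(K,B \right)} = -288 + 288 K$ ($R{\left(K,B \right)} = \left(K - 1\right) \left(175 + 113\right) = \left(-1 + K\right) 288 = -288 + 288 K$)
$\sqrt{R{\left(-400,-621 \right)} + j} = \sqrt{\left(-288 + 288 \left(-400\right)\right) - 38439} = \sqrt{\left(-288 - 115200\right) - 38439} = \sqrt{-115488 - 38439} = \sqrt{-153927} = 3 i \sqrt{17103}$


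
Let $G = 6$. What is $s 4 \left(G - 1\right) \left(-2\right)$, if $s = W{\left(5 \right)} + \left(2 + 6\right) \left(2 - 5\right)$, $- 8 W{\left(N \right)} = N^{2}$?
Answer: $1085$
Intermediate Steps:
$W{\left(N \right)} = - \frac{N^{2}}{8}$
$s = - \frac{217}{8}$ ($s = - \frac{5^{2}}{8} + \left(2 + 6\right) \left(2 - 5\right) = \left(- \frac{1}{8}\right) 25 + 8 \left(-3\right) = - \frac{25}{8} - 24 = - \frac{217}{8} \approx -27.125$)
$s 4 \left(G - 1\right) \left(-2\right) = - \frac{217 \cdot 4 \left(6 - 1\right)}{8} \left(-2\right) = - \frac{217 \cdot 4 \cdot 5}{8} \left(-2\right) = \left(- \frac{217}{8}\right) 20 \left(-2\right) = \left(- \frac{1085}{2}\right) \left(-2\right) = 1085$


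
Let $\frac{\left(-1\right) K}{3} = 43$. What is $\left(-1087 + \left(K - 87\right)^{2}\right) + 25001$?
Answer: $70570$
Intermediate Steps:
$K = -129$ ($K = \left(-3\right) 43 = -129$)
$\left(-1087 + \left(K - 87\right)^{2}\right) + 25001 = \left(-1087 + \left(-129 - 87\right)^{2}\right) + 25001 = \left(-1087 + \left(-216\right)^{2}\right) + 25001 = \left(-1087 + 46656\right) + 25001 = 45569 + 25001 = 70570$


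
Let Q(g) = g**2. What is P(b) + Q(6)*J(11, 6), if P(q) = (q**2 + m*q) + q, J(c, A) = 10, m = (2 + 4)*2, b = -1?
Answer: 348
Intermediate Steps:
m = 12 (m = 6*2 = 12)
P(q) = q**2 + 13*q (P(q) = (q**2 + 12*q) + q = q**2 + 13*q)
P(b) + Q(6)*J(11, 6) = -(13 - 1) + 6**2*10 = -1*12 + 36*10 = -12 + 360 = 348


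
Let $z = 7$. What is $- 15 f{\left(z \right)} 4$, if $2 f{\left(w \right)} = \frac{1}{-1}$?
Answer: $30$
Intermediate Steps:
$f{\left(w \right)} = - \frac{1}{2}$ ($f{\left(w \right)} = \frac{1}{2 \left(-1\right)} = \frac{1}{2} \left(-1\right) = - \frac{1}{2}$)
$- 15 f{\left(z \right)} 4 = \left(-15\right) \left(- \frac{1}{2}\right) 4 = \frac{15}{2} \cdot 4 = 30$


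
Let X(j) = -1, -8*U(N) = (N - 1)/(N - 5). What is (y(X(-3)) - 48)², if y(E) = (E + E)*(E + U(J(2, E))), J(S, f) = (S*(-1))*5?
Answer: 7557001/3600 ≈ 2099.2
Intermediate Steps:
J(S, f) = -5*S (J(S, f) = -S*5 = -5*S)
U(N) = -(-1 + N)/(8*(-5 + N)) (U(N) = -(N - 1)/(8*(N - 5)) = -(-1 + N)/(8*(-5 + N)))
y(E) = 2*E*(-11/120 + E) (y(E) = (E + E)*(E + (1 - (-5)*2)/(8*(-5 - 5*2))) = (2*E)*(E + (1 - 1*(-10))/(8*(-5 - 10))) = (2*E)*(E + (⅛)*(1 + 10)/(-15)) = (2*E)*(E + (⅛)*(-1/15)*11) = (2*E)*(E - 11/120) = (2*E)*(-11/120 + E) = 2*E*(-11/120 + E))
(y(X(-3)) - 48)² = ((1/60)*(-1)*(-11 + 120*(-1)) - 48)² = ((1/60)*(-1)*(-11 - 120) - 48)² = ((1/60)*(-1)*(-131) - 48)² = (131/60 - 48)² = (-2749/60)² = 7557001/3600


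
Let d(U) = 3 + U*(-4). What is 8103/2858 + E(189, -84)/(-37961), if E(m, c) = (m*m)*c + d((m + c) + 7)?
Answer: 807680155/9862958 ≈ 81.890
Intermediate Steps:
d(U) = 3 - 4*U
E(m, c) = -25 - 4*c - 4*m + c*m² (E(m, c) = (m*m)*c + (3 - 4*((m + c) + 7)) = m²*c + (3 - 4*((c + m) + 7)) = c*m² + (3 - 4*(7 + c + m)) = c*m² + (3 + (-28 - 4*c - 4*m)) = c*m² + (-25 - 4*c - 4*m) = -25 - 4*c - 4*m + c*m²)
8103/2858 + E(189, -84)/(-37961) = 8103/2858 + (-25 - 4*(-84) - 4*189 - 84*189²)/(-37961) = 8103*(1/2858) + (-25 + 336 - 756 - 84*35721)*(-1/37961) = 8103/2858 + (-25 + 336 - 756 - 3000564)*(-1/37961) = 8103/2858 - 3001009*(-1/37961) = 8103/2858 + 272819/3451 = 807680155/9862958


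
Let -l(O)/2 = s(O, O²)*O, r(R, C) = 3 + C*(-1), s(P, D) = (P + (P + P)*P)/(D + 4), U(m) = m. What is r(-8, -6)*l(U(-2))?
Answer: 27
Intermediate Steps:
s(P, D) = (P + 2*P²)/(4 + D) (s(P, D) = (P + (2*P)*P)/(4 + D) = (P + 2*P²)/(4 + D))
r(R, C) = 3 - C
l(O) = -2*O²*(1 + 2*O)/(4 + O²) (l(O) = -2*O*(1 + 2*O)/(4 + O²)*O = -2*O²*(1 + 2*O)/(4 + O²))
r(-8, -6)*l(U(-2)) = (3 - 1*(-6))*((-2)²*(-2 - 4*(-2))/(4 + (-2)²)) = (3 + 6)*(4*(-2 + 8)/(4 + 4)) = 9*(4*6/8) = 9*(4*(⅛)*6) = 9*3 = 27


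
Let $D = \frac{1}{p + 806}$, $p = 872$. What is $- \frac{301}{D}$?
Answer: $-505078$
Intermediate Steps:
$D = \frac{1}{1678}$ ($D = \frac{1}{872 + 806} = \frac{1}{1678} \approx 0.00059595$)
$- \frac{301}{D} = - 301 \frac{1}{\frac{1}{1678}} = \left(-301\right) 1678 = -505078$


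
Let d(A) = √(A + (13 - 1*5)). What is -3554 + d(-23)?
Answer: -3554 + I*√15 ≈ -3554.0 + 3.873*I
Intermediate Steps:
d(A) = √(8 + A) (d(A) = √(A + (13 - 5)) = √(A + 8) = √(8 + A))
-3554 + d(-23) = -3554 + √(8 - 23) = -3554 + √(-15) = -3554 + I*√15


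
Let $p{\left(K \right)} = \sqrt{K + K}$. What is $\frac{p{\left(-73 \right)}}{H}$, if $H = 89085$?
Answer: $\frac{i \sqrt{146}}{89085} \approx 0.00013564 i$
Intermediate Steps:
$p{\left(K \right)} = \sqrt{2} \sqrt{K}$ ($p{\left(K \right)} = \sqrt{2 K} = \sqrt{2} \sqrt{K}$)
$\frac{p{\left(-73 \right)}}{H} = \frac{\sqrt{2} \sqrt{-73}}{89085} = \sqrt{2} i \sqrt{73} \cdot \frac{1}{89085} = i \sqrt{146} \cdot \frac{1}{89085} = \frac{i \sqrt{146}}{89085}$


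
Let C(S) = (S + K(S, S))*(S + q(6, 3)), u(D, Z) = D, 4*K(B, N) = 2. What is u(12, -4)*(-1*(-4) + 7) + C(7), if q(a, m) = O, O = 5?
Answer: 222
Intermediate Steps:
K(B, N) = ½ (K(B, N) = (¼)*2 = ½)
q(a, m) = 5
C(S) = (½ + S)*(5 + S) (C(S) = (S + ½)*(S + 5) = (½ + S)*(5 + S))
u(12, -4)*(-1*(-4) + 7) + C(7) = 12*(-1*(-4) + 7) + (5/2 + 7² + (11/2)*7) = 12*(4 + 7) + (5/2 + 49 + 77/2) = 12*11 + 90 = 132 + 90 = 222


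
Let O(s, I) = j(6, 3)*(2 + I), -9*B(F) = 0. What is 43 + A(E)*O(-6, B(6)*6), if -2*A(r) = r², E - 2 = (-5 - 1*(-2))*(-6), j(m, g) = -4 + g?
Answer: 443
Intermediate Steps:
B(F) = 0 (B(F) = -⅑*0 = 0)
O(s, I) = -2 - I (O(s, I) = (-4 + 3)*(2 + I) = -(2 + I) = -2 - I)
E = 20 (E = 2 + (-5 - 1*(-2))*(-6) = 2 + (-5 + 2)*(-6) = 2 - 3*(-6) = 2 + 18 = 20)
A(r) = -r²/2
43 + A(E)*O(-6, B(6)*6) = 43 + (-½*20²)*(-2 - 0*6) = 43 + (-½*400)*(-2 - 1*0) = 43 - 200*(-2 + 0) = 43 - 200*(-2) = 43 + 400 = 443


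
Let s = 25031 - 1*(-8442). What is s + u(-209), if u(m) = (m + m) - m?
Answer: 33264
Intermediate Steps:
s = 33473 (s = 25031 + 8442 = 33473)
u(m) = m (u(m) = 2*m - m = m)
s + u(-209) = 33473 - 209 = 33264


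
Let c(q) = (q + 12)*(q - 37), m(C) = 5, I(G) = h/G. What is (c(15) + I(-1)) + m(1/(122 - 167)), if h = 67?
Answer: -656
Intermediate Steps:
I(G) = 67/G
c(q) = (-37 + q)*(12 + q) (c(q) = (12 + q)*(-37 + q) = (-37 + q)*(12 + q))
(c(15) + I(-1)) + m(1/(122 - 167)) = ((-444 + 15² - 25*15) + 67/(-1)) + 5 = ((-444 + 225 - 375) + 67*(-1)) + 5 = (-594 - 67) + 5 = -661 + 5 = -656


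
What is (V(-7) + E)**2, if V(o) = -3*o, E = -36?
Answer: 225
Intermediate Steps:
(V(-7) + E)**2 = (-3*(-7) - 36)**2 = (21 - 36)**2 = (-15)**2 = 225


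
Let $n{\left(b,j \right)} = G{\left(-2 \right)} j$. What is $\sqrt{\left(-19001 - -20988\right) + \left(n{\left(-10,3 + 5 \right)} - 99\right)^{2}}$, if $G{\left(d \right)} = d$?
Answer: $2 \sqrt{3803} \approx 123.34$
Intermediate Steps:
$n{\left(b,j \right)} = - 2 j$
$\sqrt{\left(-19001 - -20988\right) + \left(n{\left(-10,3 + 5 \right)} - 99\right)^{2}} = \sqrt{\left(-19001 - -20988\right) + \left(- 2 \left(3 + 5\right) - 99\right)^{2}} = \sqrt{\left(-19001 + 20988\right) + \left(\left(-2\right) 8 - 99\right)^{2}} = \sqrt{1987 + \left(-16 - 99\right)^{2}} = \sqrt{1987 + \left(-115\right)^{2}} = \sqrt{1987 + 13225} = \sqrt{15212} = 2 \sqrt{3803}$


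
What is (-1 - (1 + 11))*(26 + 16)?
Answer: -546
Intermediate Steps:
(-1 - (1 + 11))*(26 + 16) = (-1 - 1*12)*42 = (-1 - 12)*42 = -13*42 = -546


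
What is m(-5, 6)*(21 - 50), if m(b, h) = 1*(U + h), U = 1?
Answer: -203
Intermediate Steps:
m(b, h) = 1 + h (m(b, h) = 1*(1 + h) = 1 + h)
m(-5, 6)*(21 - 50) = (1 + 6)*(21 - 50) = 7*(-29) = -203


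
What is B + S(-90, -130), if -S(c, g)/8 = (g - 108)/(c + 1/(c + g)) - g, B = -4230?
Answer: -104770150/19801 ≈ -5291.2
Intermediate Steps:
S(c, g) = 8*g - 8*(-108 + g)/(c + 1/(c + g)) (S(c, g) = -8*((g - 108)/(c + 1/(c + g)) - g) = -8*((-108 + g)/(c + 1/(c + g)) - g) = -8*(-g + (-108 + g)/(c + 1/(c + g))) = 8*g - 8*(-108 + g)/(c + 1/(c + g)))
B + S(-90, -130) = -4230 + 8*(-1*(-130)² + 108*(-90) + 109*(-130) - 90*(-130)² - 130*(-90)² - 1*(-90)*(-130))/(1 + (-90)² - 90*(-130)) = -4230 + 8*(-1*16900 - 9720 - 14170 - 90*16900 - 130*8100 - 11700)/(1 + 8100 + 11700) = -4230 + 8*(-16900 - 9720 - 14170 - 1521000 - 1053000 - 11700)/19801 = -4230 + 8*(1/19801)*(-2626490) = -4230 - 21011920/19801 = -104770150/19801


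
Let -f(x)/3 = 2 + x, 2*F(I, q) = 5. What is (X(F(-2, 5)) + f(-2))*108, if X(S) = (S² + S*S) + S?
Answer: 1620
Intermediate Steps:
F(I, q) = 5/2 (F(I, q) = (½)*5 = 5/2)
f(x) = -6 - 3*x (f(x) = -3*(2 + x) = -6 - 3*x)
X(S) = S + 2*S² (X(S) = (S² + S²) + S = 2*S² + S = S + 2*S²)
(X(F(-2, 5)) + f(-2))*108 = (5*(1 + 2*(5/2))/2 + (-6 - 3*(-2)))*108 = (5*(1 + 5)/2 + (-6 + 6))*108 = ((5/2)*6 + 0)*108 = (15 + 0)*108 = 15*108 = 1620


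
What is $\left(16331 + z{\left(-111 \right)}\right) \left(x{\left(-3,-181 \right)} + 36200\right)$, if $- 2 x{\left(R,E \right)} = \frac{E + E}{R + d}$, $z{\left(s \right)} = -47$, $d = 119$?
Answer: $\frac{17095680051}{29} \approx 5.8951 \cdot 10^{8}$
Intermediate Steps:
$x{\left(R,E \right)} = - \frac{E}{119 + R}$ ($x{\left(R,E \right)} = - \frac{\left(E + E\right) \frac{1}{R + 119}}{2} = - \frac{2 E \frac{1}{119 + R}}{2} = - \frac{E}{119 + R}$)
$\left(16331 + z{\left(-111 \right)}\right) \left(x{\left(-3,-181 \right)} + 36200\right) = \left(16331 - 47\right) \left(\left(-1\right) \left(-181\right) \frac{1}{119 - 3} + 36200\right) = 16284 \left(\left(-1\right) \left(-181\right) \frac{1}{116} + 36200\right) = 16284 \left(\frac{181}{116} + 36200\right) = 16284 \cdot \frac{4199381}{116} = \frac{17095680051}{29}$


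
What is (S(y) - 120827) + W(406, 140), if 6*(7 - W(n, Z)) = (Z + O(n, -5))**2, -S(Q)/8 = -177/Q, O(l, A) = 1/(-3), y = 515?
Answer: -3450341651/27810 ≈ -1.2407e+5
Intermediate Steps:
O(l, A) = -1/3
S(Q) = 1416/Q (S(Q) = -(-1416)/Q = 1416/Q)
W(n, Z) = 7 - (-1/3 + Z)**2/6 (W(n, Z) = 7 - (Z - 1/3)**2/6 = 7 - (-1/3 + Z)**2/6)
(S(y) - 120827) + W(406, 140) = (1416/515 - 120827) + (7 - (-1 + 3*140)**2/54) = (1416*(1/515) - 120827) + (7 - (-1 + 420)**2/54) = (1416/515 - 120827) + (7 - 1/54*419**2) = -62224489/515 + (7 - 1/54*175561) = -62224489/515 + (7 - 175561/54) = -62224489/515 - 175183/54 = -3450341651/27810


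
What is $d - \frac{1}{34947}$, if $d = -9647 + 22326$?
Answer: $\frac{443093012}{34947} \approx 12679.0$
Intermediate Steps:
$d = 12679$
$d - \frac{1}{34947} = 12679 - \frac{1}{34947} = \frac{443093012}{34947}$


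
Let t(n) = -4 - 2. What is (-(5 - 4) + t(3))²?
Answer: 49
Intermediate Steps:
t(n) = -6
(-(5 - 4) + t(3))² = (-(5 - 4) - 6)² = (-1*1 - 6)² = (-1 - 6)² = (-7)² = 49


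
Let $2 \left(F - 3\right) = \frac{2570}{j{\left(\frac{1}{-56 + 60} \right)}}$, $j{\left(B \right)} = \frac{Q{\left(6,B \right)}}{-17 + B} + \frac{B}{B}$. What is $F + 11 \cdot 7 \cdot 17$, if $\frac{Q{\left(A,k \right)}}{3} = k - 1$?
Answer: $\frac{185807}{76} \approx 2444.8$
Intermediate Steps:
$Q{\left(A,k \right)} = -3 + 3 k$ ($Q{\left(A,k \right)} = 3 \left(k - 1\right) = 3 \left(-1 + k\right) = -3 + 3 k$)
$j{\left(B \right)} = 1 + \frac{-3 + 3 B}{-17 + B}$ ($j{\left(B \right)} = \frac{-3 + 3 B}{-17 + B} + \frac{B}{B} = \frac{-3 + 3 B}{-17 + B} + 1 = 1 + \frac{-3 + 3 B}{-17 + B}$)
$F = \frac{86323}{76}$ ($F = 3 + \frac{2570 \frac{1}{4 \frac{1}{-17 + \frac{1}{-56 + 60}} \left(-5 + \frac{1}{-56 + 60}\right)}}{2} = 3 + \frac{2570 \frac{1}{4 \frac{1}{-17 + \frac{1}{4}} \left(-5 + \frac{1}{4}\right)}}{2} = 3 + \frac{2570 \frac{1}{4 \frac{1}{- \frac{67}{4}} \left(- \frac{19}{4}\right)}}{2} = 3 + \frac{2570 \frac{1}{4 \left(- \frac{4}{67}\right) \left(- \frac{19}{4}\right)}}{2} = 3 + \frac{2570 \frac{1}{\frac{76}{67}}}{2} = 3 + \frac{2570 \cdot \frac{67}{76}}{2} = 3 + \frac{1}{2} \cdot \frac{86095}{38} = 3 + \frac{86095}{76} = \frac{86323}{76} \approx 1135.8$)
$F + 11 \cdot 7 \cdot 17 = \frac{86323}{76} + 11 \cdot 7 \cdot 17 = \frac{86323}{76} + 77 \cdot 17 = \frac{86323}{76} + 1309 = \frac{185807}{76}$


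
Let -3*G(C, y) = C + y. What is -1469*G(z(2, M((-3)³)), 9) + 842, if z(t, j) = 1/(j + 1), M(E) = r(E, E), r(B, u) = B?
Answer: 31381/6 ≈ 5230.2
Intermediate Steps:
M(E) = E
z(t, j) = 1/(1 + j)
G(C, y) = -C/3 - y/3 (G(C, y) = -(C + y)/3 = -C/3 - y/3)
-1469*G(z(2, M((-3)³)), 9) + 842 = -1469*(-1/(3*(1 + (-3)³)) - ⅓*9) + 842 = -1469*(-1/(3*(1 - 27)) - 3) + 842 = -1469*(-⅓/(-26) - 3) + 842 = -1469*(-⅓*(-1/26) - 3) + 842 = -1469*(1/78 - 3) + 842 = -1469*(-233/78) + 842 = 26329/6 + 842 = 31381/6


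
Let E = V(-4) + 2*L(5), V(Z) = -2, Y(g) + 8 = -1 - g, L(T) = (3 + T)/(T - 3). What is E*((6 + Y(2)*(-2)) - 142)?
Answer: -684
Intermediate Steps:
L(T) = (3 + T)/(-3 + T)
Y(g) = -9 - g (Y(g) = -8 + (-1 - g) = -9 - g)
E = 6 (E = -2 + 2*((3 + 5)/(-3 + 5)) = -2 + 2*(8/2) = -2 + 2*((1/2)*8) = -2 + 2*4 = -2 + 8 = 6)
E*((6 + Y(2)*(-2)) - 142) = 6*((6 + (-9 - 1*2)*(-2)) - 142) = 6*((6 + (-9 - 2)*(-2)) - 142) = 6*((6 - 11*(-2)) - 142) = 6*((6 + 22) - 142) = 6*(28 - 142) = 6*(-114) = -684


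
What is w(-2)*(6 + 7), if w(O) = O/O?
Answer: 13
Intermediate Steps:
w(O) = 1
w(-2)*(6 + 7) = 1*(6 + 7) = 1*13 = 13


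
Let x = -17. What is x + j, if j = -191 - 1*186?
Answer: -394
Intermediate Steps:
j = -377 (j = -191 - 186 = -377)
x + j = -17 - 377 = -394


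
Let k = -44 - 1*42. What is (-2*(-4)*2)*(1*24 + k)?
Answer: -992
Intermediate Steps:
k = -86 (k = -44 - 42 = -86)
(-2*(-4)*2)*(1*24 + k) = (-2*(-4)*2)*(1*24 - 86) = (8*2)*(24 - 86) = 16*(-62) = -992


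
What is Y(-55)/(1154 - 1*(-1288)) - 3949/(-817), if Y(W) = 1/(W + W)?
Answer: 1060779563/219462540 ≈ 4.8335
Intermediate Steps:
Y(W) = 1/(2*W)
Y(-55)/(1154 - 1*(-1288)) - 3949/(-817) = ((½)/(-55))/(1154 - 1*(-1288)) - 3949/(-817) = ((½)*(-1/55))/(1154 + 1288) - 3949*(-1/817) = -1/110/2442 + 3949/817 = -1/110*1/2442 + 3949/817 = -1/268620 + 3949/817 = 1060779563/219462540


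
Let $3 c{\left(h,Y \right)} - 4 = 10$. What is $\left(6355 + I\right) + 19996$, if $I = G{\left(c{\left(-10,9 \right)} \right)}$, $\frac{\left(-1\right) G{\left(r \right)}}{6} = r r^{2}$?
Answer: $\frac{231671}{9} \approx 25741.0$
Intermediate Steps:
$c{\left(h,Y \right)} = \frac{14}{3}$ ($c{\left(h,Y \right)} = \frac{4}{3} + \frac{1}{3} \cdot 10 = \frac{4}{3} + \frac{10}{3} = \frac{14}{3}$)
$G{\left(r \right)} = - 6 r^{3}$ ($G{\left(r \right)} = - 6 r r^{2} = - 6 r^{3}$)
$I = - \frac{5488}{9}$ ($I = - 6 \left(\frac{14}{3}\right)^{3} = \left(-6\right) \frac{2744}{27} = - \frac{5488}{9} \approx -609.78$)
$\left(6355 + I\right) + 19996 = \left(6355 - \frac{5488}{9}\right) + 19996 = \frac{51707}{9} + 19996 = \frac{231671}{9}$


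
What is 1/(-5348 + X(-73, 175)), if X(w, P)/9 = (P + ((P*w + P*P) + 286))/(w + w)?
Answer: -146/945607 ≈ -0.00015440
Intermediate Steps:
X(w, P) = 9*(286 + P + P**2 + P*w)/(2*w) (X(w, P) = 9*((P + ((P*w + P*P) + 286))/(w + w)) = 9*((P + ((P*w + P**2) + 286))/((2*w))) = 9*((P + ((P**2 + P*w) + 286))*(1/(2*w))) = 9*((P + (286 + P**2 + P*w))*(1/(2*w))) = 9*((286 + P + P**2 + P*w)*(1/(2*w))) = 9*((286 + P + P**2 + P*w)/(2*w)) = 9*(286 + P + P**2 + P*w)/(2*w))
1/(-5348 + X(-73, 175)) = 1/(-5348 + (9/2)*(286 + 175 + 175**2 + 175*(-73))/(-73)) = 1/(-5348 + (9/2)*(-1/73)*(286 + 175 + 30625 - 12775)) = 1/(-5348 + (9/2)*(-1/73)*18311) = 1/(-5348 - 164799/146) = 1/(-945607/146) = -146/945607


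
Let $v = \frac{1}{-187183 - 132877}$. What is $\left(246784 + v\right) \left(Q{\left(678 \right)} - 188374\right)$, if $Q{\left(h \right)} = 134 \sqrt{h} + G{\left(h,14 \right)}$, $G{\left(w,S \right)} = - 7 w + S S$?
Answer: $- \frac{3809558671578009}{80015} + \frac{5292041031613 \sqrt{678}}{160030} \approx -4.675 \cdot 10^{10}$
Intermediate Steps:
$G{\left(w,S \right)} = S^{2} - 7 w$ ($G{\left(w,S \right)} = - 7 w + S^{2} = S^{2} - 7 w$)
$v = - \frac{1}{320060}$ ($v = \frac{1}{-320060} = - \frac{1}{320060} \approx -3.1244 \cdot 10^{-6}$)
$Q{\left(h \right)} = 196 - 7 h + 134 \sqrt{h}$ ($Q{\left(h \right)} = 134 \sqrt{h} - \left(-196 + 7 h\right) = 196 - 7 h + 134 \sqrt{h}$)
$\left(246784 + v\right) \left(Q{\left(678 \right)} - 188374\right) = \left(246784 - \frac{1}{320060}\right) \left(\left(196 - 4746 + 134 \sqrt{678}\right) - 188374\right) = \frac{78985687039 \left(\left(196 - 4746 + 134 \sqrt{678}\right) - 188374\right)}{320060} = \frac{78985687039 \left(\left(-4550 + 134 \sqrt{678}\right) - 188374\right)}{320060} = \frac{78985687039 \left(-192924 + 134 \sqrt{678}\right)}{320060} = - \frac{3809558671578009}{80015} + \frac{5292041031613 \sqrt{678}}{160030}$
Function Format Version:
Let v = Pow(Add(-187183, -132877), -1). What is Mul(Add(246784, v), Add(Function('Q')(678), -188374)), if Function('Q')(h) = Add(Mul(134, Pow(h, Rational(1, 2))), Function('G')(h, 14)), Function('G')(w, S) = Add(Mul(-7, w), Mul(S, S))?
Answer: Add(Rational(-3809558671578009, 80015), Mul(Rational(5292041031613, 160030), Pow(678, Rational(1, 2)))) ≈ -4.6750e+10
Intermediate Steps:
Function('G')(w, S) = Add(Pow(S, 2), Mul(-7, w)) (Function('G')(w, S) = Add(Mul(-7, w), Pow(S, 2)) = Add(Pow(S, 2), Mul(-7, w)))
v = Rational(-1, 320060) (v = Pow(-320060, -1) = Rational(-1, 320060) ≈ -3.1244e-6)
Function('Q')(h) = Add(196, Mul(-7, h), Mul(134, Pow(h, Rational(1, 2)))) (Function('Q')(h) = Add(Mul(134, Pow(h, Rational(1, 2))), Add(Pow(14, 2), Mul(-7, h))) = Add(Mul(134, Pow(h, Rational(1, 2))), Add(196, Mul(-7, h))) = Add(196, Mul(-7, h), Mul(134, Pow(h, Rational(1, 2)))))
Mul(Add(246784, v), Add(Function('Q')(678), -188374)) = Mul(Add(246784, Rational(-1, 320060)), Add(Add(196, Mul(-7, 678), Mul(134, Pow(678, Rational(1, 2)))), -188374)) = Mul(Rational(78985687039, 320060), Add(Add(196, -4746, Mul(134, Pow(678, Rational(1, 2)))), -188374)) = Mul(Rational(78985687039, 320060), Add(Add(-4550, Mul(134, Pow(678, Rational(1, 2)))), -188374)) = Mul(Rational(78985687039, 320060), Add(-192924, Mul(134, Pow(678, Rational(1, 2))))) = Add(Rational(-3809558671578009, 80015), Mul(Rational(5292041031613, 160030), Pow(678, Rational(1, 2))))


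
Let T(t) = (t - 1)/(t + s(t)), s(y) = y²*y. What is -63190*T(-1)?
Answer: -63190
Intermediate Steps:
s(y) = y³
T(t) = (-1 + t)/(t + t³) (T(t) = (t - 1)/(t + t³) = (-1 + t)/(t + t³))
-63190*T(-1) = -63190*(-1 - 1)/(-1 + (-1)³) = -63190*(-2)/(-1 - 1) = -63190*(-2)/(-2) = -(-31595)*(-2) = -63190*1 = -63190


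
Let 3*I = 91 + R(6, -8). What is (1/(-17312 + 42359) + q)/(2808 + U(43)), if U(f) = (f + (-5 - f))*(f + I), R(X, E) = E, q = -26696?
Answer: -668654711/61482036 ≈ -10.876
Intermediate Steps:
I = 83/3 (I = (91 - 8)/3 = (⅓)*83 = 83/3 ≈ 27.667)
U(f) = -415/3 - 5*f (U(f) = (f + (-5 - f))*(f + 83/3) = -5*(83/3 + f) = -415/3 - 5*f)
(1/(-17312 + 42359) + q)/(2808 + U(43)) = (1/(-17312 + 42359) - 26696)/(2808 + (-415/3 - 5*43)) = (1/25047 - 26696)/(2808 + (-415/3 - 215)) = (1/25047 - 26696)/(2808 - 1060/3) = -668654711/(25047*7364/3) = -668654711/25047*3/7364 = -668654711/61482036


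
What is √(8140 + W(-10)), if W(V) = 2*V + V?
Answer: √8110 ≈ 90.056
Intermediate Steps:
W(V) = 3*V
√(8140 + W(-10)) = √(8140 + 3*(-10)) = √(8140 - 30) = √8110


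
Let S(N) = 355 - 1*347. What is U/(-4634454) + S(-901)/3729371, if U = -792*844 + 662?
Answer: 1245229409119/8641799174217 ≈ 0.14409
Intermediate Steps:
S(N) = 8 (S(N) = 355 - 347 = 8)
U = -667786 (U = -668448 + 662 = -667786)
U/(-4634454) + S(-901)/3729371 = -667786/(-4634454) + 8/3729371 = -667786*(-1/4634454) + 8*(1/3729371) = 333893/2317227 + 8/3729371 = 1245229409119/8641799174217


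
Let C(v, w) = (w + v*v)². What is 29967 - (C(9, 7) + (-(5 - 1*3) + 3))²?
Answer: -59955058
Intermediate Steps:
C(v, w) = (w + v²)²
29967 - (C(9, 7) + (-(5 - 1*3) + 3))² = 29967 - ((7 + 9²)² + (-(5 - 1*3) + 3))² = 29967 - ((7 + 81)² + (-(5 - 3) + 3))² = 29967 - (88² + (-1*2 + 3))² = 29967 - (7744 + (-2 + 3))² = 29967 - (7744 + 1)² = 29967 - 1*7745² = 29967 - 1*59985025 = 29967 - 59985025 = -59955058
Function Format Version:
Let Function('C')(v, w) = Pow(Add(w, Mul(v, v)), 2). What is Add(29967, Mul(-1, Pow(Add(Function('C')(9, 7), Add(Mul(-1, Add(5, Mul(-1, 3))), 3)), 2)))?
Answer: -59955058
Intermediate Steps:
Function('C')(v, w) = Pow(Add(w, Pow(v, 2)), 2)
Add(29967, Mul(-1, Pow(Add(Function('C')(9, 7), Add(Mul(-1, Add(5, Mul(-1, 3))), 3)), 2))) = Add(29967, Mul(-1, Pow(Add(Pow(Add(7, Pow(9, 2)), 2), Add(Mul(-1, Add(5, Mul(-1, 3))), 3)), 2))) = Add(29967, Mul(-1, Pow(Add(Pow(Add(7, 81), 2), Add(Mul(-1, Add(5, -3)), 3)), 2))) = Add(29967, Mul(-1, Pow(Add(Pow(88, 2), Add(Mul(-1, 2), 3)), 2))) = Add(29967, Mul(-1, Pow(Add(7744, Add(-2, 3)), 2))) = Add(29967, Mul(-1, Pow(Add(7744, 1), 2))) = Add(29967, Mul(-1, Pow(7745, 2))) = Add(29967, Mul(-1, 59985025)) = Add(29967, -59985025) = -59955058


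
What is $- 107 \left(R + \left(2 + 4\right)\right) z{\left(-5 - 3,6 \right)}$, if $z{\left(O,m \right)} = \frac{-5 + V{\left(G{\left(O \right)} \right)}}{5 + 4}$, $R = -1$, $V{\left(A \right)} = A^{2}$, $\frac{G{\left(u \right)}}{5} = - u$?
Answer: $- \frac{853325}{9} \approx -94814.0$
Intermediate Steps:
$G{\left(u \right)} = - 5 u$ ($G{\left(u \right)} = 5 \left(- u\right) = - 5 u$)
$z{\left(O,m \right)} = - \frac{5}{9} + \frac{25 O^{2}}{9}$ ($z{\left(O,m \right)} = \frac{-5 + \left(- 5 O\right)^{2}}{5 + 4} = \frac{-5 + 25 O^{2}}{9} = \left(-5 + 25 O^{2}\right) \frac{1}{9} = - \frac{5}{9} + \frac{25 O^{2}}{9}$)
$- 107 \left(R + \left(2 + 4\right)\right) z{\left(-5 - 3,6 \right)} = - 107 \left(-1 + \left(2 + 4\right)\right) \left(- \frac{5}{9} + \frac{25 \left(-5 - 3\right)^{2}}{9}\right) = - 107 \left(-1 + 6\right) \left(- \frac{5}{9} + \frac{25 \left(-5 - 3\right)^{2}}{9}\right) = - 107 \cdot 5 \left(- \frac{5}{9} + \frac{25 \left(-8\right)^{2}}{9}\right) = - 107 \cdot 5 \left(- \frac{5}{9} + \frac{25}{9} \cdot 64\right) = - 107 \cdot 5 \left(- \frac{5}{9} + \frac{1600}{9}\right) = - 107 \cdot 5 \cdot \frac{1595}{9} = \left(-107\right) \frac{7975}{9} = - \frac{853325}{9}$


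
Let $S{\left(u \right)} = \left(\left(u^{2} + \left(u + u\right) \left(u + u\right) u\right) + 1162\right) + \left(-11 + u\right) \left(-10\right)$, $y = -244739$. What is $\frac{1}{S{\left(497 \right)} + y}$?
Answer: $\frac{1}{491052464} \approx 2.0364 \cdot 10^{-9}$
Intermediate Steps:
$S{\left(u \right)} = 1272 + u^{2} - 10 u + 4 u^{3}$ ($S{\left(u \right)} = \left(\left(u^{2} + 2 u 2 u u\right) + 1162\right) - \left(-110 + 10 u\right) = \left(\left(u^{2} + 4 u^{2} u\right) + 1162\right) - \left(-110 + 10 u\right) = \left(\left(u^{2} + 4 u^{3}\right) + 1162\right) - \left(-110 + 10 u\right) = \left(1162 + u^{2} + 4 u^{3}\right) - \left(-110 + 10 u\right) = 1272 + u^{2} - 10 u + 4 u^{3}$)
$\frac{1}{S{\left(497 \right)} + y} = \frac{1}{\left(1272 + 497^{2} - 4970 + 4 \cdot 497^{3}\right) - 244739} = \frac{1}{\left(1272 + 247009 - 4970 + 4 \cdot 122763473\right) - 244739} = \frac{1}{\left(1272 + 247009 - 4970 + 491053892\right) - 244739} = \frac{1}{491297203 - 244739} = \frac{1}{491052464}$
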